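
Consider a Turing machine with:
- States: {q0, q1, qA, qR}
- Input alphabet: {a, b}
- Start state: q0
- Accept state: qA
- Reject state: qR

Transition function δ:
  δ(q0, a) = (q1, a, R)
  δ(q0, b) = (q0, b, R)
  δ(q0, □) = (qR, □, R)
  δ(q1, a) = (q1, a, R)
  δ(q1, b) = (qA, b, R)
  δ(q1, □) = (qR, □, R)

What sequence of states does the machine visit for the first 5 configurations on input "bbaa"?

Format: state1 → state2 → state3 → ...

Execution trace:
Initial: [q0]bbaa
Step 1: δ(q0, b) = (q0, b, R) → b[q0]baa
Step 2: δ(q0, b) = (q0, b, R) → bb[q0]aa
Step 3: δ(q0, a) = (q1, a, R) → bba[q1]a
Step 4: δ(q1, a) = (q1, a, R) → bbaa[q1]□

State sequence: q0 → q0 → q0 → q1 → q1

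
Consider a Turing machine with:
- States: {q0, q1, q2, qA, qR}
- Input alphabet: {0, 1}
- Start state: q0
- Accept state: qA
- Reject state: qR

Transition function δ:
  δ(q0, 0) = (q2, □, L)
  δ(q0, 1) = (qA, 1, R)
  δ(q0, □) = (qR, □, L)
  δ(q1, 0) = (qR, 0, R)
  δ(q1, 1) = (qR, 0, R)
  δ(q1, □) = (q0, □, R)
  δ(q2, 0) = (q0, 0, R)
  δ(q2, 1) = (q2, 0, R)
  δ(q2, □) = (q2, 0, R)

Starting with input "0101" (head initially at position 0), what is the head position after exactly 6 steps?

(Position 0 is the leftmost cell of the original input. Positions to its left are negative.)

Execution trace (head position shown):
Step 0: [q0]0101  (head at position 0)
Step 1: move left → [q2]□□101  (head at position -1)
Step 2: move right → 0[q2]□101  (head at position 0)
Step 3: move right → 00[q2]101  (head at position 1)
Step 4: move right → 000[q2]01  (head at position 2)
Step 5: move right → 0000[q0]1  (head at position 3)
Step 6: move right → 00001[qA]□  (head at position 4)

After 6 steps, the head is at position 4.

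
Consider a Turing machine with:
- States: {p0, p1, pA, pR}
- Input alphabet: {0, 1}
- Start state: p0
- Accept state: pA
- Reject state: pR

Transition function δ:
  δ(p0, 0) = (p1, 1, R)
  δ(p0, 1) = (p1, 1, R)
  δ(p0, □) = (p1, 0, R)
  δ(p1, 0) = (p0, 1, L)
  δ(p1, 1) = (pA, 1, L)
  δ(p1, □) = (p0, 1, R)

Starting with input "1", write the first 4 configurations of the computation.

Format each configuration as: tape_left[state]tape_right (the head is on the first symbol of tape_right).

Transitions applied:
Step 1: δ(p0, 1) = (p1, 1, R)
Step 2: δ(p1, □) = (p0, 1, R)
Step 3: δ(p0, □) = (p1, 0, R)

The first 4 configurations are:
[p0]1 ⊢ 1[p1]□ ⊢ 11[p0]□ ⊢ 110[p1]□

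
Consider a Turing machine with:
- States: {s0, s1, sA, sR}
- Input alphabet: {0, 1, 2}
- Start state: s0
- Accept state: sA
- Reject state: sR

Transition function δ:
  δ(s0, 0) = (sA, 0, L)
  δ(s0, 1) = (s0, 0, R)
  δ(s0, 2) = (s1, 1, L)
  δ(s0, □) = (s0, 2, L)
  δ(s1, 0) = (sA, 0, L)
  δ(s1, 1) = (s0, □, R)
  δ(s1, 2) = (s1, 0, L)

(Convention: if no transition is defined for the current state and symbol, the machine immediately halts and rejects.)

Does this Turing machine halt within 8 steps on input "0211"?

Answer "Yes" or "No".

Execution trace:
Initial: [s0]0211
Step 1: δ(s0, 0) = (sA, 0, L) → [sA]□0211

The machine reaches the accept state sA and halts.
The machine halted after 1 step (within the 8-step bound).

Answer: Yes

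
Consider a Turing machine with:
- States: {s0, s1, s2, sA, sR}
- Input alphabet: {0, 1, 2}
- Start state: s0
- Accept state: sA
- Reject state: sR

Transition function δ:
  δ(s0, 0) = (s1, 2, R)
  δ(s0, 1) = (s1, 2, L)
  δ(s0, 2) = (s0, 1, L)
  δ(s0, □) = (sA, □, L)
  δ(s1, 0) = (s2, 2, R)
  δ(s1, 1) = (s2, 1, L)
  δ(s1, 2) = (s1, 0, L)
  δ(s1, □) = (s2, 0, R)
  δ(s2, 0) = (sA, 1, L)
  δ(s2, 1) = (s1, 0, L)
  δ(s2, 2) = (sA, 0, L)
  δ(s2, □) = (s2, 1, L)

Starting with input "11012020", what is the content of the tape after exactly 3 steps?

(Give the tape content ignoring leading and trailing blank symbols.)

Execution trace:
Initial: [s0]11012020
Step 1: δ(s0, 1) = (s1, 2, L) → [s1]□21012020
Step 2: δ(s1, □) = (s2, 0, R) → 0[s2]21012020
Step 3: δ(s2, 2) = (sA, 0, L) → [sA]001012020

The machine reaches the accept state sA and halts.

After 3 steps, the tape (ignoring leading/trailing blanks) is: 001012020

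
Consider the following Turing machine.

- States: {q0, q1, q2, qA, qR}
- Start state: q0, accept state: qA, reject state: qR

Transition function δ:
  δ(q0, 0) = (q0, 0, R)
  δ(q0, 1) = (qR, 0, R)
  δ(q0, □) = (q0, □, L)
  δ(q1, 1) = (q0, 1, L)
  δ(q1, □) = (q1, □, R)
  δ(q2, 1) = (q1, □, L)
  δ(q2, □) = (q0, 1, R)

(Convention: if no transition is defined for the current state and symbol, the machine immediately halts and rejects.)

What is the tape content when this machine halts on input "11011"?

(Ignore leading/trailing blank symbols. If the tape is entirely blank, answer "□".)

Execution trace:
Initial: [q0]11011
Step 1: δ(q0, 1) = (qR, 0, R) → 0[qR]1011

The machine reaches the reject state qR and halts.

Final tape (ignoring leading/trailing blanks): 01011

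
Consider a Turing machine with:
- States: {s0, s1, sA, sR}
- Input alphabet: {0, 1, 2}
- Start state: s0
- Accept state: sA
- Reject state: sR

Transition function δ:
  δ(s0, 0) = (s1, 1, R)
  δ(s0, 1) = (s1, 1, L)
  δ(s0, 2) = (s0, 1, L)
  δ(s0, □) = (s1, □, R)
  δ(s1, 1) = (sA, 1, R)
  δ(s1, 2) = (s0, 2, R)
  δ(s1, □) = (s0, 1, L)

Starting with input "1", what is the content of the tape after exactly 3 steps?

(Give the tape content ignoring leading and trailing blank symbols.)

Execution trace:
Initial: [s0]1
Step 1: δ(s0, 1) = (s1, 1, L) → [s1]□1
Step 2: δ(s1, □) = (s0, 1, L) → [s0]□11
Step 3: δ(s0, □) = (s1, □, R) → □[s1]11

After 3 steps, the tape (ignoring leading/trailing blanks) is: 11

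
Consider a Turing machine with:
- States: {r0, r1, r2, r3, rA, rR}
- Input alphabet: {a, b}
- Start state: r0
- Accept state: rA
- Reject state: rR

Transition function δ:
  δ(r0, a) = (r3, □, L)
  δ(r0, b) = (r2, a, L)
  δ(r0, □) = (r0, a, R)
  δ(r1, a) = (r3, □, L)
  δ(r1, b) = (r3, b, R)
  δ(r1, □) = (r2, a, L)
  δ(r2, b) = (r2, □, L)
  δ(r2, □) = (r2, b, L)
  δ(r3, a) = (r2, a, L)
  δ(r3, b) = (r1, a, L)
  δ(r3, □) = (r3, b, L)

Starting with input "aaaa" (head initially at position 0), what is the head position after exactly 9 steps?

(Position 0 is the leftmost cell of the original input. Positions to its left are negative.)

Execution trace (head position shown):
Step 0: [r0]aaaa  (head at position 0)
Step 1: move left → [r3]□□aaa  (head at position -1)
Step 2: move left → [r3]□b□aaa  (head at position -2)
Step 3: move left → [r3]□bb□aaa  (head at position -3)
Step 4: move left → [r3]□bbb□aaa  (head at position -4)
Step 5: move left → [r3]□bbbb□aaa  (head at position -5)
Step 6: move left → [r3]□bbbbb□aaa  (head at position -6)
Step 7: move left → [r3]□bbbbbb□aaa  (head at position -7)
Step 8: move left → [r3]□bbbbbbb□aaa  (head at position -8)
Step 9: move left → [r3]□bbbbbbbb□aaa  (head at position -9)

After 9 steps, the head is at position -9.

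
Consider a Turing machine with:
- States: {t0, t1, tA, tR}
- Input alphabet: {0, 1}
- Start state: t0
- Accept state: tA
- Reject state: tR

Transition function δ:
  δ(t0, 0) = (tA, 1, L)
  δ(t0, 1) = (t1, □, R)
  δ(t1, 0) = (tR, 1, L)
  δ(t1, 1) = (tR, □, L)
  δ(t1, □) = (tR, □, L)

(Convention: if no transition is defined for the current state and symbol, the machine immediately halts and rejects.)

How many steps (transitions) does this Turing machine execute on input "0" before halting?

Execution trace:
Initial: [t0]0
Step 1: δ(t0, 0) = (tA, 1, L) → [tA]□1

The machine reaches the accept state tA and halts.

The machine executed 1 step before halting.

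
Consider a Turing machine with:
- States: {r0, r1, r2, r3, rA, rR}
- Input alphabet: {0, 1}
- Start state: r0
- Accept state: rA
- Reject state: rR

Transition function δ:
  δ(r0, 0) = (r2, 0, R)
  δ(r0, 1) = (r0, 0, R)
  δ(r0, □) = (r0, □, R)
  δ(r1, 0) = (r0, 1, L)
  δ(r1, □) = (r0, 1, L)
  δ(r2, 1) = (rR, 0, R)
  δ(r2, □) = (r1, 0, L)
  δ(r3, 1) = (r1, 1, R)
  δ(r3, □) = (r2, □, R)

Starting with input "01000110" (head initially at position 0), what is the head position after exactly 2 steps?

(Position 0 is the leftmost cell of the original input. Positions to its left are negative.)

Execution trace (head position shown):
Step 0: [r0]01000110  (head at position 0)
Step 1: move right → 0[r2]1000110  (head at position 1)
Step 2: move right → 00[rR]000110  (head at position 2)

After 2 steps, the head is at position 2.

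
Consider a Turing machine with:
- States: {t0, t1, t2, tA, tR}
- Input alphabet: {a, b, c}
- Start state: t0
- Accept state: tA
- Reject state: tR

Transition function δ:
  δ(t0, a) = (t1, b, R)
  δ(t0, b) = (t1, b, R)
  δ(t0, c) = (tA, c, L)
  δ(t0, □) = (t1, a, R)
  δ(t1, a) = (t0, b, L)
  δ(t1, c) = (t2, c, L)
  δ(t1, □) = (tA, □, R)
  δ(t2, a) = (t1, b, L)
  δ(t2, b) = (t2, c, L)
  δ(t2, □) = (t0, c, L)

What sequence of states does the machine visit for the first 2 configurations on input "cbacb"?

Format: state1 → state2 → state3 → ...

Execution trace:
Initial: [t0]cbacb
Step 1: δ(t0, c) = (tA, c, L) → [tA]□cbacb

The machine reaches the accept state tA and halts.

State sequence: t0 → tA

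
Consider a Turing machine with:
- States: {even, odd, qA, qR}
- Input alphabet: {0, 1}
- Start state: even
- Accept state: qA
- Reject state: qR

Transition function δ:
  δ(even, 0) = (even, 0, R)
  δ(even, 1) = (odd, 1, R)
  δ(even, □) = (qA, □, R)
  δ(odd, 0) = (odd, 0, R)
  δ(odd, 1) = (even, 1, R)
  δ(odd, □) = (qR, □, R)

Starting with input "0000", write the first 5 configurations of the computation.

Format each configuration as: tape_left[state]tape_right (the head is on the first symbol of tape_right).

Transitions applied:
Step 1: δ(even, 0) = (even, 0, R)
Step 2: δ(even, 0) = (even, 0, R)
Step 3: δ(even, 0) = (even, 0, R)
Step 4: δ(even, 0) = (even, 0, R)

The first 5 configurations are:
[even]0000 ⊢ 0[even]000 ⊢ 00[even]00 ⊢ 000[even]0 ⊢ 0000[even]□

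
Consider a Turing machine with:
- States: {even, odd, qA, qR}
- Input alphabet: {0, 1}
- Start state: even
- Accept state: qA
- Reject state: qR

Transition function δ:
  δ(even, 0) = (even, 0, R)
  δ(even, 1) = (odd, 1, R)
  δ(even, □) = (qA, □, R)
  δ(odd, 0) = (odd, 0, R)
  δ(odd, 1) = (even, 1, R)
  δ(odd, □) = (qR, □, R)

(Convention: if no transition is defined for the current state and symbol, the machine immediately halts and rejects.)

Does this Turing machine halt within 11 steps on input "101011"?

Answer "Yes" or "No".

Execution trace:
Initial: [even]101011
Step 1: δ(even, 1) = (odd, 1, R) → 1[odd]01011
Step 2: δ(odd, 0) = (odd, 0, R) → 10[odd]1011
Step 3: δ(odd, 1) = (even, 1, R) → 101[even]011
Step 4: δ(even, 0) = (even, 0, R) → 1010[even]11
Step 5: δ(even, 1) = (odd, 1, R) → 10101[odd]1
Step 6: δ(odd, 1) = (even, 1, R) → 101011[even]□
Step 7: δ(even, □) = (qA, □, R) → 101011□[qA]□

The machine reaches the accept state qA and halts.
The machine halted after 7 steps (within the 11-step bound).

Answer: Yes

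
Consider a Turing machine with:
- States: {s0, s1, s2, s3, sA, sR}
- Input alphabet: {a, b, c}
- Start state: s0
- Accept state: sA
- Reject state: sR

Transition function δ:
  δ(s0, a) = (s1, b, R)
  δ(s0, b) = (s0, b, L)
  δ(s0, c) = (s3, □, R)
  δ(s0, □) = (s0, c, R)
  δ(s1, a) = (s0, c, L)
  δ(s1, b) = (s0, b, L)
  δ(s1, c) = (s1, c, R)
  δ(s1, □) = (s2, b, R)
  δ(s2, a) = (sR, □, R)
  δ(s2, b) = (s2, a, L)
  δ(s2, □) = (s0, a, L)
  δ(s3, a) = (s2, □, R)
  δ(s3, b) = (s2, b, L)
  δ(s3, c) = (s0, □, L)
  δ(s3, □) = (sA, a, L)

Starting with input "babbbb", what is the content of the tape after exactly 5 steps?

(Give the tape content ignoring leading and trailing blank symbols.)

Execution trace:
Initial: [s0]babbbb
Step 1: δ(s0, b) = (s0, b, L) → [s0]□babbbb
Step 2: δ(s0, □) = (s0, c, R) → c[s0]babbbb
Step 3: δ(s0, b) = (s0, b, L) → [s0]cbabbbb
Step 4: δ(s0, c) = (s3, □, R) → □[s3]babbbb
Step 5: δ(s3, b) = (s2, b, L) → [s2]□babbbb

After 5 steps, the tape (ignoring leading/trailing blanks) is: babbbb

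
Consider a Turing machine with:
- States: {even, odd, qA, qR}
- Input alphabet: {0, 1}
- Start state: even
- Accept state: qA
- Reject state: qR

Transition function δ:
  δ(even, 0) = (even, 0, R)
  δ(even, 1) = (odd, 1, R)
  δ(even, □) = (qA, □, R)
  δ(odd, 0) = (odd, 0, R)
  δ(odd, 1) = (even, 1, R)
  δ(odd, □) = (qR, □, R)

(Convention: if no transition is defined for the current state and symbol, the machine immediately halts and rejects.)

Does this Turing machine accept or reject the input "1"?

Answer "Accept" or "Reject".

Execution trace:
Initial: [even]1
Step 1: δ(even, 1) = (odd, 1, R) → 1[odd]□
Step 2: δ(odd, □) = (qR, □, R) → 1□[qR]□

The machine reaches the reject state qR and halts.

Answer: Reject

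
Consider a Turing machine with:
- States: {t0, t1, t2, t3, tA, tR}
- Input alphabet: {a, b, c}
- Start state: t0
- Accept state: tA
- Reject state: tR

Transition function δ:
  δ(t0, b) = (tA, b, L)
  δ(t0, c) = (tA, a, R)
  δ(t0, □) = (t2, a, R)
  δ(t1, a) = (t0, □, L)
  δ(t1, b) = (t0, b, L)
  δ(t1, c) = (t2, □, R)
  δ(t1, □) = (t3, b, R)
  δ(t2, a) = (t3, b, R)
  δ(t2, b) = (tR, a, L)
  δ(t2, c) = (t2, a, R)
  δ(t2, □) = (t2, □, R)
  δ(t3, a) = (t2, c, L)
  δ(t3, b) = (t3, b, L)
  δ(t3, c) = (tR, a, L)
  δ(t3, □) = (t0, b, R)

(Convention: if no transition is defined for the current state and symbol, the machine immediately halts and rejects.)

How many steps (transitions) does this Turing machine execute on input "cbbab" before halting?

Execution trace:
Initial: [t0]cbbab
Step 1: δ(t0, c) = (tA, a, R) → a[tA]bbab

The machine reaches the accept state tA and halts.

The machine executed 1 step before halting.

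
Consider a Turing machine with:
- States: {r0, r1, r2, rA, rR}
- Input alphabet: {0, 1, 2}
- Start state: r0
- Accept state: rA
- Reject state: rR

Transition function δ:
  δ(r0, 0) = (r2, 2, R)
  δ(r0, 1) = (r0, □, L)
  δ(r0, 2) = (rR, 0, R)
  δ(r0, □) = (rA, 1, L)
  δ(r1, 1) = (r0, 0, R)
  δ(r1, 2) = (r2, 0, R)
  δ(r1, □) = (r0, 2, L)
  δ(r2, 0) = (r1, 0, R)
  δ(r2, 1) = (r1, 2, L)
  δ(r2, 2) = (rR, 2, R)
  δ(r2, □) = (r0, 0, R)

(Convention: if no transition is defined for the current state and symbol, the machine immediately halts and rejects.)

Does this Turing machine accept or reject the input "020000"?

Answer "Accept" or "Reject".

Execution trace:
Initial: [r0]020000
Step 1: δ(r0, 0) = (r2, 2, R) → 2[r2]20000
Step 2: δ(r2, 2) = (rR, 2, R) → 22[rR]0000

The machine reaches the reject state rR and halts.

Answer: Reject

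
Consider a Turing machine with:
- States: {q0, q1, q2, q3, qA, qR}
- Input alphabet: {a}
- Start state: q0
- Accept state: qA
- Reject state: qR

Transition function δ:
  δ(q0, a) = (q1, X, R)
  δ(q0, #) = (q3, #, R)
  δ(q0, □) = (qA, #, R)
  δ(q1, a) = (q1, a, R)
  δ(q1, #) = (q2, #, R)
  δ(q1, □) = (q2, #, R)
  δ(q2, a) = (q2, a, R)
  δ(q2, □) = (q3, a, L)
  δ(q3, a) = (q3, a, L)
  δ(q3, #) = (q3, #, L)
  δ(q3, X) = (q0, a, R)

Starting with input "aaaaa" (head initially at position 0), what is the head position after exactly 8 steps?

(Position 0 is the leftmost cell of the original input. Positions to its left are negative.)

Execution trace (head position shown):
Step 0: [q0]aaaaa  (head at position 0)
Step 1: move right → X[q1]aaaa  (head at position 1)
Step 2: move right → Xa[q1]aaa  (head at position 2)
Step 3: move right → Xaa[q1]aa  (head at position 3)
Step 4: move right → Xaaa[q1]a  (head at position 4)
Step 5: move right → Xaaaa[q1]□  (head at position 5)
Step 6: move right → Xaaaa#[q2]□  (head at position 6)
Step 7: move left → Xaaaa[q3]#a  (head at position 5)
Step 8: move left → Xaaa[q3]a#a  (head at position 4)

After 8 steps, the head is at position 4.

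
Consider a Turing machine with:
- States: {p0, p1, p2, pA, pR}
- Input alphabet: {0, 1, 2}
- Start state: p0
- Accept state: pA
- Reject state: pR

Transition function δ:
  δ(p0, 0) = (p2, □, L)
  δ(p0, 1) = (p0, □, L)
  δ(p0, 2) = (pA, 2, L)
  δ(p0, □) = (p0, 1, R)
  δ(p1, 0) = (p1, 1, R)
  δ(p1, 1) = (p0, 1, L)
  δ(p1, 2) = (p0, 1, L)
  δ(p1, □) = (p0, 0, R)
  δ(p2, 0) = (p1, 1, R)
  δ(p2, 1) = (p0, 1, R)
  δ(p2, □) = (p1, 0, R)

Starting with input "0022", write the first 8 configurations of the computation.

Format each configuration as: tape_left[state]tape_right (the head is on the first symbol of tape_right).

Transitions applied:
Step 1: δ(p0, 0) = (p2, □, L)
Step 2: δ(p2, □) = (p1, 0, R)
Step 3: δ(p1, □) = (p0, 0, R)
Step 4: δ(p0, 0) = (p2, □, L)
Step 5: δ(p2, 0) = (p1, 1, R)
Step 6: δ(p1, □) = (p0, 0, R)
Step 7: δ(p0, 2) = (pA, 2, L)

The first 8 configurations are:
[p0]0022 ⊢ [p2]□□022 ⊢ 0[p1]□022 ⊢ 00[p0]022 ⊢ 0[p2]0□22 ⊢ 01[p1]□22 ⊢ 010[p0]22 ⊢ 01[pA]022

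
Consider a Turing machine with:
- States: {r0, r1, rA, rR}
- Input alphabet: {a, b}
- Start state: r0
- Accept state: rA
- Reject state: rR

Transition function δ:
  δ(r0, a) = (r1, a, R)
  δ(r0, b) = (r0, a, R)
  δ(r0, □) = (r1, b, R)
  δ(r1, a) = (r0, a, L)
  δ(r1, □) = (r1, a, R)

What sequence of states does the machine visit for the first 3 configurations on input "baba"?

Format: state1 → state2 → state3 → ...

Execution trace:
Initial: [r0]baba
Step 1: δ(r0, b) = (r0, a, R) → a[r0]aba
Step 2: δ(r0, a) = (r1, a, R) → aa[r1]ba

No transition is defined for δ(r1, b). By convention the machine halts and rejects.

State sequence: r0 → r0 → r1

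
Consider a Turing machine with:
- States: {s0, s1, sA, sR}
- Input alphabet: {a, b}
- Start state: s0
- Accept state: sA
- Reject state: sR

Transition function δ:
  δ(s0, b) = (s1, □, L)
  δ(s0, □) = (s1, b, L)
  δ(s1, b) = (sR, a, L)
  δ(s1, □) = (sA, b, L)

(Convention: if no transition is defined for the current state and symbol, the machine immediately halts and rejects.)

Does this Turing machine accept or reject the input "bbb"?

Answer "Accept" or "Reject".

Execution trace:
Initial: [s0]bbb
Step 1: δ(s0, b) = (s1, □, L) → [s1]□□bb
Step 2: δ(s1, □) = (sA, b, L) → [sA]□b□bb

The machine reaches the accept state sA and halts.

Answer: Accept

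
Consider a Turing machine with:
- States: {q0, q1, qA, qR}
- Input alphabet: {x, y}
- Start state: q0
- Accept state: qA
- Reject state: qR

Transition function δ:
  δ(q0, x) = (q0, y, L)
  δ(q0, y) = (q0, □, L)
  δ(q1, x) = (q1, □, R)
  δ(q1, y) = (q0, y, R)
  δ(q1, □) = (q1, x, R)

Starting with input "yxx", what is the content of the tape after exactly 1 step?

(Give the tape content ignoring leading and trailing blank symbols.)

Execution trace:
Initial: [q0]yxx
Step 1: δ(q0, y) = (q0, □, L) → [q0]□□xx

No transition is defined for δ(q0, □). By convention the machine halts and rejects.

After 1 step, the tape (ignoring leading/trailing blanks) is: xx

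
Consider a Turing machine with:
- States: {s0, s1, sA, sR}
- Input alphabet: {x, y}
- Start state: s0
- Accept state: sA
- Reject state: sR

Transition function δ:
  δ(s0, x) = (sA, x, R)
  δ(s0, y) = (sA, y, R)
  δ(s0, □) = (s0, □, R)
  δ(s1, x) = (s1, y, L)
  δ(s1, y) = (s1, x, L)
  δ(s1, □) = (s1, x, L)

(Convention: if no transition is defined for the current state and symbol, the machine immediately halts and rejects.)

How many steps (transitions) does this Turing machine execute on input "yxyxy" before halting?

Execution trace:
Initial: [s0]yxyxy
Step 1: δ(s0, y) = (sA, y, R) → y[sA]xyxy

The machine reaches the accept state sA and halts.

The machine executed 1 step before halting.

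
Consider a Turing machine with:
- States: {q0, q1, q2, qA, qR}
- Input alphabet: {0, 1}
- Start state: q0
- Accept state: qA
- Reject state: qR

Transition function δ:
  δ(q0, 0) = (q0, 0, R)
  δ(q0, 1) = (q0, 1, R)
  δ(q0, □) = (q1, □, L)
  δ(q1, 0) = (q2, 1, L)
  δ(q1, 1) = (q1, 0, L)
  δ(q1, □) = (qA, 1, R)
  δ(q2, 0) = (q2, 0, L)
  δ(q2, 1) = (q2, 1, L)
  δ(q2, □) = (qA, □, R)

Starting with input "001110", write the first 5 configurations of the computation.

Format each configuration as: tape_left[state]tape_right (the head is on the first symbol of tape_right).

Transitions applied:
Step 1: δ(q0, 0) = (q0, 0, R)
Step 2: δ(q0, 0) = (q0, 0, R)
Step 3: δ(q0, 1) = (q0, 1, R)
Step 4: δ(q0, 1) = (q0, 1, R)

The first 5 configurations are:
[q0]001110 ⊢ 0[q0]01110 ⊢ 00[q0]1110 ⊢ 001[q0]110 ⊢ 0011[q0]10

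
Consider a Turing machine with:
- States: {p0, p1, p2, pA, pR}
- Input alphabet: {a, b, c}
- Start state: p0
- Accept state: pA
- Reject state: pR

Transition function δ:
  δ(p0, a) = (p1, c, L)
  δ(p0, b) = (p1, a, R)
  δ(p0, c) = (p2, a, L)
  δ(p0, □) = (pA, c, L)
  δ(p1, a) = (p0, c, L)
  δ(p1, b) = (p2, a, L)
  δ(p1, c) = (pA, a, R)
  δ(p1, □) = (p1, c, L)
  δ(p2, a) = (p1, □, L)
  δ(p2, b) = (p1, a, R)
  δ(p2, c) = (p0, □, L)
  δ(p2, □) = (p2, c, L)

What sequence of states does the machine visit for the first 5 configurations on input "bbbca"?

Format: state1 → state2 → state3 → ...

Execution trace:
Initial: [p0]bbbca
Step 1: δ(p0, b) = (p1, a, R) → a[p1]bbca
Step 2: δ(p1, b) = (p2, a, L) → [p2]aabca
Step 3: δ(p2, a) = (p1, □, L) → [p1]□□abca
Step 4: δ(p1, □) = (p1, c, L) → [p1]□c□abca

State sequence: p0 → p1 → p2 → p1 → p1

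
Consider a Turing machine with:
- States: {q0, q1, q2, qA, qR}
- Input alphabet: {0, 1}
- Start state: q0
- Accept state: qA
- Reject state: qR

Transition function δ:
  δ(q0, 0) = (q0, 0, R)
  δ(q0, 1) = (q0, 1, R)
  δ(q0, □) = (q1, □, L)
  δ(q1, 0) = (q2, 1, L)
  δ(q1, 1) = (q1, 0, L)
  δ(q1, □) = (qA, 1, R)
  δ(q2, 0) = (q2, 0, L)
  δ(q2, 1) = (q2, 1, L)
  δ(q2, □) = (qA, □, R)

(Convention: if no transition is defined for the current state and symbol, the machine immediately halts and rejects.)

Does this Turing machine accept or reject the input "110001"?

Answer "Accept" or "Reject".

Execution trace:
Initial: [q0]110001
Step 1: δ(q0, 1) = (q0, 1, R) → 1[q0]10001
Step 2: δ(q0, 1) = (q0, 1, R) → 11[q0]0001
Step 3: δ(q0, 0) = (q0, 0, R) → 110[q0]001
Step 4: δ(q0, 0) = (q0, 0, R) → 1100[q0]01
Step 5: δ(q0, 0) = (q0, 0, R) → 11000[q0]1
Step 6: δ(q0, 1) = (q0, 1, R) → 110001[q0]□
Step 7: δ(q0, □) = (q1, □, L) → 11000[q1]1□
Step 8: δ(q1, 1) = (q1, 0, L) → 1100[q1]00□
Step 9: δ(q1, 0) = (q2, 1, L) → 110[q2]010□
Step 10: δ(q2, 0) = (q2, 0, L) → 11[q2]0010□
Step 11: δ(q2, 0) = (q2, 0, L) → 1[q2]10010□
Step 12: δ(q2, 1) = (q2, 1, L) → [q2]110010□
Step 13: δ(q2, 1) = (q2, 1, L) → [q2]□110010□
Step 14: δ(q2, □) = (qA, □, R) → □[qA]110010□

The machine reaches the accept state qA and halts.

Answer: Accept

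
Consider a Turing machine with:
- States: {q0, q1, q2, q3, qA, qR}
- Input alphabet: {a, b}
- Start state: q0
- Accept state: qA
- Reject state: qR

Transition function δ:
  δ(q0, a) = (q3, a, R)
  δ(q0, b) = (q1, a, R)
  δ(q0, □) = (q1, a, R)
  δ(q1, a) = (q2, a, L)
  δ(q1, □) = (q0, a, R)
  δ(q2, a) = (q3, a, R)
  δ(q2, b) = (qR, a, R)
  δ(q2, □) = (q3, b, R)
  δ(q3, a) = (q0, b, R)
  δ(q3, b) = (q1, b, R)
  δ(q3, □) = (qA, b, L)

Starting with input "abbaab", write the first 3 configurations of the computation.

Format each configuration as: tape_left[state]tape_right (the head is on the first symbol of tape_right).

Transitions applied:
Step 1: δ(q0, a) = (q3, a, R)
Step 2: δ(q3, b) = (q1, b, R)

The first 3 configurations are:
[q0]abbaab ⊢ a[q3]bbaab ⊢ ab[q1]baab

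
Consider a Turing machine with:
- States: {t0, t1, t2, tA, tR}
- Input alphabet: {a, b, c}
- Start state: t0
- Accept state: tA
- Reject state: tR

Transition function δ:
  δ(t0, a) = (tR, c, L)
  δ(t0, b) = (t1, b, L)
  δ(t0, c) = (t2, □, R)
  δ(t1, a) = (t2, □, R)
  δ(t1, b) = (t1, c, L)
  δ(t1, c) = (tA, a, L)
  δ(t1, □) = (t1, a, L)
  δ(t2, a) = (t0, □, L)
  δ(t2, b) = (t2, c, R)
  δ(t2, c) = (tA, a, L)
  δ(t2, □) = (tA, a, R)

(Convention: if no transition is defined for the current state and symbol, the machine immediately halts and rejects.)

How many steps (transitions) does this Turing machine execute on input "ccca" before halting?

Execution trace:
Initial: [t0]ccca
Step 1: δ(t0, c) = (t2, □, R) → □[t2]cca
Step 2: δ(t2, c) = (tA, a, L) → [tA]□aca

The machine reaches the accept state tA and halts.

The machine executed 2 steps before halting.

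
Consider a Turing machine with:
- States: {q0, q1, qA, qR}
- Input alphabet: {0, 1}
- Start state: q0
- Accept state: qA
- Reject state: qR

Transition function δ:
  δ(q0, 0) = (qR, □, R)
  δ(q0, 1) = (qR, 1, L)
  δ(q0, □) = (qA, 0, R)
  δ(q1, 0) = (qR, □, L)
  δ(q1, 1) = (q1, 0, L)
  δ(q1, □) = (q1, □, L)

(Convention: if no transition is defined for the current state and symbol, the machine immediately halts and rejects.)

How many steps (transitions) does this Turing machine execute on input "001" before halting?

Execution trace:
Initial: [q0]001
Step 1: δ(q0, 0) = (qR, □, R) → □[qR]01

The machine reaches the reject state qR and halts.

The machine executed 1 step before halting.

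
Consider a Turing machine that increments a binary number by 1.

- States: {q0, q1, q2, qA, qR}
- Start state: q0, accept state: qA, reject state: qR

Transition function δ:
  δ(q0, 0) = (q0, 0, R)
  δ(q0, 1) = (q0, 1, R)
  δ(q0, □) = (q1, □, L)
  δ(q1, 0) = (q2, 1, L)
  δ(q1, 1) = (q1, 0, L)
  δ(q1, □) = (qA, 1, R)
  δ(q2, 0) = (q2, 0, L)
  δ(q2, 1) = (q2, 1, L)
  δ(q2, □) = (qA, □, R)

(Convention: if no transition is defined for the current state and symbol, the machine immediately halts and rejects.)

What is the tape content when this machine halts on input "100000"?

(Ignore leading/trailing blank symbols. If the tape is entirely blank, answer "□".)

Execution trace:
Initial: [q0]100000
Step 1: δ(q0, 1) = (q0, 1, R) → 1[q0]00000
Step 2: δ(q0, 0) = (q0, 0, R) → 10[q0]0000
Step 3: δ(q0, 0) = (q0, 0, R) → 100[q0]000
Step 4: δ(q0, 0) = (q0, 0, R) → 1000[q0]00
Step 5: δ(q0, 0) = (q0, 0, R) → 10000[q0]0
Step 6: δ(q0, 0) = (q0, 0, R) → 100000[q0]□
Step 7: δ(q0, □) = (q1, □, L) → 10000[q1]0□
Step 8: δ(q1, 0) = (q2, 1, L) → 1000[q2]01□
Step 9: δ(q2, 0) = (q2, 0, L) → 100[q2]001□
Step 10: δ(q2, 0) = (q2, 0, L) → 10[q2]0001□
Step 11: δ(q2, 0) = (q2, 0, L) → 1[q2]00001□
Step 12: δ(q2, 0) = (q2, 0, L) → [q2]100001□
Step 13: δ(q2, 1) = (q2, 1, L) → [q2]□100001□
Step 14: δ(q2, □) = (qA, □, R) → □[qA]100001□

The machine reaches the accept state qA and halts.

Final tape (ignoring leading/trailing blanks): 100001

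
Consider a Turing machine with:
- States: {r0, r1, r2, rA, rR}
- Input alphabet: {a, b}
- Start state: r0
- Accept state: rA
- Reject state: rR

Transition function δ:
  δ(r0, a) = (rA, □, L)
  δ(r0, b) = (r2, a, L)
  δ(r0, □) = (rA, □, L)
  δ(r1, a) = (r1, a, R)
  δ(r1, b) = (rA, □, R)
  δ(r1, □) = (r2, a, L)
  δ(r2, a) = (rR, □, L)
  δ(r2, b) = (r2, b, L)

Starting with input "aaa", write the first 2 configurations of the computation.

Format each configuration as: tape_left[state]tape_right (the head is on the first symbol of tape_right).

Transitions applied:
Step 1: δ(r0, a) = (rA, □, L)

The first 2 configurations are:
[r0]aaa ⊢ [rA]□□aa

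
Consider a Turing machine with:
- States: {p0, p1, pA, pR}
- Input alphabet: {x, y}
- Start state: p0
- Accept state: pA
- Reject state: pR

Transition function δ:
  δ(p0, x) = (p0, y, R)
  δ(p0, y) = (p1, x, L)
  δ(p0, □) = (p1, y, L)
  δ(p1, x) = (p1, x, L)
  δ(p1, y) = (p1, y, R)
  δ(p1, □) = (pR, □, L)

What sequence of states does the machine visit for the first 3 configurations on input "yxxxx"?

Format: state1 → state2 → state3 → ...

Execution trace:
Initial: [p0]yxxxx
Step 1: δ(p0, y) = (p1, x, L) → [p1]□xxxxx
Step 2: δ(p1, □) = (pR, □, L) → [pR]□□xxxxx

The machine reaches the reject state pR and halts.

State sequence: p0 → p1 → pR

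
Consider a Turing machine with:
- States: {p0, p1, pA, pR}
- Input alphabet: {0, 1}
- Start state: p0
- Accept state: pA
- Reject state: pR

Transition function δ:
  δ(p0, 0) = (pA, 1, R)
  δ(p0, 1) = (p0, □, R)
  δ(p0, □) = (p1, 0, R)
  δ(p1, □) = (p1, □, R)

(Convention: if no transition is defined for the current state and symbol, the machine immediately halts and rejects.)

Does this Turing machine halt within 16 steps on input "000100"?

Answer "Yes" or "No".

Execution trace:
Initial: [p0]000100
Step 1: δ(p0, 0) = (pA, 1, R) → 1[pA]00100

The machine reaches the accept state pA and halts.
The machine halted after 1 step (within the 16-step bound).

Answer: Yes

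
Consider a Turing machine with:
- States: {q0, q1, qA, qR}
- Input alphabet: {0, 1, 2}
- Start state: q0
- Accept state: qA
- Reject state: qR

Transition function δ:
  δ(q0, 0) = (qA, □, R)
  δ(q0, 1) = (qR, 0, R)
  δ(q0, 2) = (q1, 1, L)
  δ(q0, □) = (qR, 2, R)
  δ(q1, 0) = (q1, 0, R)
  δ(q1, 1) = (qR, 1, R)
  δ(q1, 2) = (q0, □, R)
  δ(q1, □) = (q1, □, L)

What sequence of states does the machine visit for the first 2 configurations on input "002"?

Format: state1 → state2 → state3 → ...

Execution trace:
Initial: [q0]002
Step 1: δ(q0, 0) = (qA, □, R) → □[qA]02

The machine reaches the accept state qA and halts.

State sequence: q0 → qA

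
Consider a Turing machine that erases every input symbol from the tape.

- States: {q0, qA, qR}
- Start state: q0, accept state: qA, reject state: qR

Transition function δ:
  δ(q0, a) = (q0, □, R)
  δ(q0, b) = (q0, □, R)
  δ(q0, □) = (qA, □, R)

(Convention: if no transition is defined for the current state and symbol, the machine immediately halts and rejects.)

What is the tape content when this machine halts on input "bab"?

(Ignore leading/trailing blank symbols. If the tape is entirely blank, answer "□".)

Execution trace:
Initial: [q0]bab
Step 1: δ(q0, b) = (q0, □, R) → □[q0]ab
Step 2: δ(q0, a) = (q0, □, R) → □□[q0]b
Step 3: δ(q0, b) = (q0, □, R) → □□□[q0]□
Step 4: δ(q0, □) = (qA, □, R) → □□□□[qA]□

The machine reaches the accept state qA and halts.

Final tape (ignoring leading/trailing blanks): □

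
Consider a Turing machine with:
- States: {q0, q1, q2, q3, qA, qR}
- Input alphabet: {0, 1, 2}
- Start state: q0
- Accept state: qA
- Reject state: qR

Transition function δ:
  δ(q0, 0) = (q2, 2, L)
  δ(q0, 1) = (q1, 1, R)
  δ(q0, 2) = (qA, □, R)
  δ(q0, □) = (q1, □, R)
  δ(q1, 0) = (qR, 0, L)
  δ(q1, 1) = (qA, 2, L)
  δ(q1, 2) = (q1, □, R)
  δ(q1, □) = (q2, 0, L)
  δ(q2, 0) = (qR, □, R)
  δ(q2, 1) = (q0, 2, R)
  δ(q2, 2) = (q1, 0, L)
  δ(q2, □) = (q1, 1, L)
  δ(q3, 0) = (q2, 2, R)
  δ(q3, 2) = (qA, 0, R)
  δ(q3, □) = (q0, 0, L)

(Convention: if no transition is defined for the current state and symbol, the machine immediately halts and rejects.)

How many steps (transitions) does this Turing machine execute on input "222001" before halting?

Execution trace:
Initial: [q0]222001
Step 1: δ(q0, 2) = (qA, □, R) → □[qA]22001

The machine reaches the accept state qA and halts.

The machine executed 1 step before halting.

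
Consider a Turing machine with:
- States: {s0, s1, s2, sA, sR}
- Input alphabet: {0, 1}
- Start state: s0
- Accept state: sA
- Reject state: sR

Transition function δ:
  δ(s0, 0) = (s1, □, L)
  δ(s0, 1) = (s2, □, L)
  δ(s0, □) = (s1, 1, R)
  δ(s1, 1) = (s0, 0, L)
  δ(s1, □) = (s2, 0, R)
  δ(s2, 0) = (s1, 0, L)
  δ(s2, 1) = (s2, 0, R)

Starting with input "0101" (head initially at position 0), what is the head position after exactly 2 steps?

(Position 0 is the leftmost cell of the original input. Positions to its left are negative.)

Execution trace (head position shown):
Step 0: [s0]0101  (head at position 0)
Step 1: move left → [s1]□□101  (head at position -1)
Step 2: move right → 0[s2]□101  (head at position 0)

After 2 steps, the head is at position 0.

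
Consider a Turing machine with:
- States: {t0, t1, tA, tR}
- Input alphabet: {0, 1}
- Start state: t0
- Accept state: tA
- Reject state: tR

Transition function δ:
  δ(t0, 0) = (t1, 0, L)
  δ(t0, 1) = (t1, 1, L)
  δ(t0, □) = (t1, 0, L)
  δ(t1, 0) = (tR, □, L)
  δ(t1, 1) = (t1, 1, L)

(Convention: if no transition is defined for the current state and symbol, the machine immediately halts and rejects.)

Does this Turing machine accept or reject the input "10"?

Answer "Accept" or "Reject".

Execution trace:
Initial: [t0]10
Step 1: δ(t0, 1) = (t1, 1, L) → [t1]□10

No transition is defined for δ(t1, □). By convention the machine halts and rejects.

Answer: Reject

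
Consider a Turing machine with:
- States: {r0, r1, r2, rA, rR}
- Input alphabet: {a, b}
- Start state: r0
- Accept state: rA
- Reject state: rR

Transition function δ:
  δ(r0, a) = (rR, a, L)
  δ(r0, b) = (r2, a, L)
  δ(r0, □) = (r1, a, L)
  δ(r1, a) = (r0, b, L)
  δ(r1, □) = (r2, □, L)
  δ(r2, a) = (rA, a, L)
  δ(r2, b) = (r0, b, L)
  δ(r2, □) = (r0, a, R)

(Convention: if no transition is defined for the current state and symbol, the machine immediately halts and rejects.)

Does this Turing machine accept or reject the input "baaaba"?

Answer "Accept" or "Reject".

Execution trace:
Initial: [r0]baaaba
Step 1: δ(r0, b) = (r2, a, L) → [r2]□aaaaba
Step 2: δ(r2, □) = (r0, a, R) → a[r0]aaaaba
Step 3: δ(r0, a) = (rR, a, L) → [rR]aaaaaba

The machine reaches the reject state rR and halts.

Answer: Reject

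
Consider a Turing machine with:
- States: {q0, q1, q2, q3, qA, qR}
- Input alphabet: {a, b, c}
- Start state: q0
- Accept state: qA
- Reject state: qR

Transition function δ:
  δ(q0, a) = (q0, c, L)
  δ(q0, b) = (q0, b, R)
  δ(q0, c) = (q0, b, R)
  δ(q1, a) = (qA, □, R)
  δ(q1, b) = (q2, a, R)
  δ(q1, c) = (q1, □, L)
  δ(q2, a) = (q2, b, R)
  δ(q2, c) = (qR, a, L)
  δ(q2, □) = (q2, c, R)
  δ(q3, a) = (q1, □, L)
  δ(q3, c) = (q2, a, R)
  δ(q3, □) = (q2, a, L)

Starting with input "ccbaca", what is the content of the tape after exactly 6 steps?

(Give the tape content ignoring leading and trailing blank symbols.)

Execution trace:
Initial: [q0]ccbaca
Step 1: δ(q0, c) = (q0, b, R) → b[q0]cbaca
Step 2: δ(q0, c) = (q0, b, R) → bb[q0]baca
Step 3: δ(q0, b) = (q0, b, R) → bbb[q0]aca
Step 4: δ(q0, a) = (q0, c, L) → bb[q0]bcca
Step 5: δ(q0, b) = (q0, b, R) → bbb[q0]cca
Step 6: δ(q0, c) = (q0, b, R) → bbbb[q0]ca

After 6 steps, the tape (ignoring leading/trailing blanks) is: bbbbca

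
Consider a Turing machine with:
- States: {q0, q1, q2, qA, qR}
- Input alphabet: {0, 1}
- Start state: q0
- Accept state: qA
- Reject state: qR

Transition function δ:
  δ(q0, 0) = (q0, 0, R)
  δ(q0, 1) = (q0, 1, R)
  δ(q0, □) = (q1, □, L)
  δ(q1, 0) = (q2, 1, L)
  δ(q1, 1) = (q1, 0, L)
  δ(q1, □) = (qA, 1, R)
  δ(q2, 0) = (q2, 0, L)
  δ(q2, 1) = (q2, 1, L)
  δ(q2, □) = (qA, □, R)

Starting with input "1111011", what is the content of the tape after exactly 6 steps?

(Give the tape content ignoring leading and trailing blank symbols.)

Execution trace:
Initial: [q0]1111011
Step 1: δ(q0, 1) = (q0, 1, R) → 1[q0]111011
Step 2: δ(q0, 1) = (q0, 1, R) → 11[q0]11011
Step 3: δ(q0, 1) = (q0, 1, R) → 111[q0]1011
Step 4: δ(q0, 1) = (q0, 1, R) → 1111[q0]011
Step 5: δ(q0, 0) = (q0, 0, R) → 11110[q0]11
Step 6: δ(q0, 1) = (q0, 1, R) → 111101[q0]1

After 6 steps, the tape (ignoring leading/trailing blanks) is: 1111011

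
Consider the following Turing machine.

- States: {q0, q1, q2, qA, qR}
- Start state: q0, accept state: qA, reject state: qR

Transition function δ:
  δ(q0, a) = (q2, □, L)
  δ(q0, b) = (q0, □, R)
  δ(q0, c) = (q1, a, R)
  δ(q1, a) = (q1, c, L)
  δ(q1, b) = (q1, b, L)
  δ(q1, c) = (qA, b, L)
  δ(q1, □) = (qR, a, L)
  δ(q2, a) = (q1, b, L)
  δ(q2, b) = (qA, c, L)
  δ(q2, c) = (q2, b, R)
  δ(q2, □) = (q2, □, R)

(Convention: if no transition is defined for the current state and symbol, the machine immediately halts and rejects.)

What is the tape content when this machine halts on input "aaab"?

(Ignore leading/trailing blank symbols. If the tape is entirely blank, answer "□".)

Execution trace:
Initial: [q0]aaab
Step 1: δ(q0, a) = (q2, □, L) → [q2]□□aab
Step 2: δ(q2, □) = (q2, □, R) → □[q2]□aab
Step 3: δ(q2, □) = (q2, □, R) → □□[q2]aab
Step 4: δ(q2, a) = (q1, b, L) → □[q1]□bab
Step 5: δ(q1, □) = (qR, a, L) → [qR]□abab

The machine reaches the reject state qR and halts.

Final tape (ignoring leading/trailing blanks): abab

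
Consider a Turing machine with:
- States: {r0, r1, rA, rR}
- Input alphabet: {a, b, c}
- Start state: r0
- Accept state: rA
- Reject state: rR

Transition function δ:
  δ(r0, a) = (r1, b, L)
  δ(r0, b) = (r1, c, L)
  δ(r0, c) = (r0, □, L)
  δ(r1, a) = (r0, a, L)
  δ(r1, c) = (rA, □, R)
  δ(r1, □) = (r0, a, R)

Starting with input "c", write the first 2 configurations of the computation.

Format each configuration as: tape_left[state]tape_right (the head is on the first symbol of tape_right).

Transitions applied:
Step 1: δ(r0, c) = (r0, □, L)

The first 2 configurations are:
[r0]c ⊢ [r0]□□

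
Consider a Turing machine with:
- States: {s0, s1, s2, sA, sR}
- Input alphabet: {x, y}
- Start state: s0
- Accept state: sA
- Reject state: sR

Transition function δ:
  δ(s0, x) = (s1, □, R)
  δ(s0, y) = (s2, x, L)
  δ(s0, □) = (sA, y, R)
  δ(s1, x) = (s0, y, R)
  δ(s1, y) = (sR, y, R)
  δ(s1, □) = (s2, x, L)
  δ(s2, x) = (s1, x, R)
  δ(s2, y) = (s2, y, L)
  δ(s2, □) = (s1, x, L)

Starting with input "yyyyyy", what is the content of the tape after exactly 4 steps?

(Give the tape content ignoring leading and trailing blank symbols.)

Execution trace:
Initial: [s0]yyyyyy
Step 1: δ(s0, y) = (s2, x, L) → [s2]□xyyyyy
Step 2: δ(s2, □) = (s1, x, L) → [s1]□xxyyyyy
Step 3: δ(s1, □) = (s2, x, L) → [s2]□xxxyyyyy
Step 4: δ(s2, □) = (s1, x, L) → [s1]□xxxxyyyyy

After 4 steps, the tape (ignoring leading/trailing blanks) is: xxxxyyyyy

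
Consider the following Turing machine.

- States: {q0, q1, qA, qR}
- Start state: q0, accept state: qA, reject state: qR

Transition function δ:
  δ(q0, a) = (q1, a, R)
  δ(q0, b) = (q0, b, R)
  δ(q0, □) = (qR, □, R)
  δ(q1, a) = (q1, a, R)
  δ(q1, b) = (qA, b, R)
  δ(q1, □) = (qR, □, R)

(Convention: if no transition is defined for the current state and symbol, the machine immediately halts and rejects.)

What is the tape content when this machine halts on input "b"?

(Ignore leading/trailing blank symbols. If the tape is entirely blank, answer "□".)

Execution trace:
Initial: [q0]b
Step 1: δ(q0, b) = (q0, b, R) → b[q0]□
Step 2: δ(q0, □) = (qR, □, R) → b□[qR]□

The machine reaches the reject state qR and halts.

Final tape (ignoring leading/trailing blanks): b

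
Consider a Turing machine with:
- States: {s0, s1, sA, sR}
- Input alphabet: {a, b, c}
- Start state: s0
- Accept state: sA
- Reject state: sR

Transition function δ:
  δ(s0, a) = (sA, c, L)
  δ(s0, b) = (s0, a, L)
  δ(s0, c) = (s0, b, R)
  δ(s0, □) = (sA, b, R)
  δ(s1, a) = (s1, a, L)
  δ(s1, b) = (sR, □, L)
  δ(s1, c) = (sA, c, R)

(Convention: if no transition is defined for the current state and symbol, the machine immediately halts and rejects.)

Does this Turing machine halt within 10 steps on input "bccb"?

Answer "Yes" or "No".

Execution trace:
Initial: [s0]bccb
Step 1: δ(s0, b) = (s0, a, L) → [s0]□accb
Step 2: δ(s0, □) = (sA, b, R) → b[sA]accb

The machine reaches the accept state sA and halts.
The machine halted after 2 steps (within the 10-step bound).

Answer: Yes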